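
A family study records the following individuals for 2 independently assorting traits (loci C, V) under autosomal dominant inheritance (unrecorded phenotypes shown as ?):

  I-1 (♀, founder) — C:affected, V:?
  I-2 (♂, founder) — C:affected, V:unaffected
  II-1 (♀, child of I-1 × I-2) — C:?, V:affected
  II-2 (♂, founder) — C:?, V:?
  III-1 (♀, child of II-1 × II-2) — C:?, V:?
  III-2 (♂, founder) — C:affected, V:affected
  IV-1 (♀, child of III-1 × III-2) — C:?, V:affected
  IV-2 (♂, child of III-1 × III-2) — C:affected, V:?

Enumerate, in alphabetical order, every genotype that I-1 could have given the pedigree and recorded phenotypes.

C/I-1 aff ·: Cc|CC
C/I-2 aff ·: Cc|CC
C/II-1 ? I-1×I-2: cc|Cc|CC
C/II-2 ? ·: cc|Cc|CC
C/III-1 ? II-1×II-2: cc|Cc|CC
C/III-2 aff ·: Cc|CC
C/IV-1 ? III-1×III-2: cc|Cc|CC
C/IV-2 aff III-1×III-2: Cc|CC
⇒ C over [I-1,I-2,II-1,II-2,III-1,III-2,IV-1,IV-2]: 284 consistent
V/I-1 ? ·: Vv|VV
V/I-2 un ·: vv
V/II-1 aff I-1×I-2: Vv
V/II-2 ? ·: vv|Vv|VV
V/III-1 ? II-1×II-2: vv|Vv|VV
V/III-2 aff ·: Vv|VV
V/IV-1 aff III-1×III-2: Vv|VV
V/IV-2 ? III-1×III-2: vv|Vv|VV
⇒ V over [I-1,I-2,II-1,II-2,III-1,III-2,IV-1,IV-2]: 92 consistent

I-1 ∈ {CC VV, CC Vv, Cc VV, Cc Vv}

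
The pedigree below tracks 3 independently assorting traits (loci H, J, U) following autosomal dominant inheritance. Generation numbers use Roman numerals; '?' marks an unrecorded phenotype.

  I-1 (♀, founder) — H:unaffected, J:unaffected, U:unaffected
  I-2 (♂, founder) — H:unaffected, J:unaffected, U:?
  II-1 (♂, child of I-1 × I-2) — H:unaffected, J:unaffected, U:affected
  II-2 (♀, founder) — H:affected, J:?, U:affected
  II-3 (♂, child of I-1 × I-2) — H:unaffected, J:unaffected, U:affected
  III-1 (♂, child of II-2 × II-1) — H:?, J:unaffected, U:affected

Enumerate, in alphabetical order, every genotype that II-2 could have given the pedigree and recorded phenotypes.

H/I-1 un ·: hh
H/I-2 un ·: hh
H/II-1 un I-1×I-2: hh
H/II-2 aff ·: Hh|HH
H/II-3 un I-1×I-2: hh
H/III-1 ? II-2×II-1: hh|Hh
⇒ H over [I-1,I-2,II-1,II-2,II-3,III-1]: 3 consistent
J/I-1 un ·: jj
J/I-2 un ·: jj
J/II-1 un I-1×I-2: jj
J/II-2 ? ·: jj|Jj
J/II-3 un I-1×I-2: jj
J/III-1 un II-2×II-1: jj
⇒ J over [I-1,I-2,II-1,II-2,II-3,III-1]: 2 consistent
U/I-1 un ·: uu
U/I-2 ? ·: Uu|UU
U/II-1 aff I-1×I-2: Uu
U/II-2 aff ·: Uu|UU
U/II-3 aff I-1×I-2: Uu
U/III-1 aff II-2×II-1: Uu|UU
⇒ U over [I-1,I-2,II-1,II-2,II-3,III-1]: 8 consistent

II-2 ∈ {HH Jj UU, HH Jj Uu, HH jj UU, HH jj Uu, Hh Jj UU, Hh Jj Uu, Hh jj UU, Hh jj Uu}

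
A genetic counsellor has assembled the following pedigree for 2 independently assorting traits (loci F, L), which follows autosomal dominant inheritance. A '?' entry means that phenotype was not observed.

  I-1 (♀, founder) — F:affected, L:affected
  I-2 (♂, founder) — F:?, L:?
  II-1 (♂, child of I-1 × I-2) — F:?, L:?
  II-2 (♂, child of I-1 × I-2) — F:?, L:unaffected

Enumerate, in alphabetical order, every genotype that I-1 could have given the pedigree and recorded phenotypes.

F/I-1 aff ·: Ff|FF
F/I-2 ? ·: ff|Ff|FF
F/II-1 ? I-1×I-2: ff|Ff|FF
F/II-2 ? I-1×I-2: ff|Ff|FF
⇒ F over [I-1,I-2,II-1,II-2]: 23 consistent
L/I-1 aff ·: Ll
L/I-2 ? ·: ll|Ll
L/II-1 ? I-1×I-2: ll|Ll|LL
L/II-2 un I-1×I-2: ll
⇒ L over [I-1,I-2,II-1,II-2]: 5 consistent

I-1 ∈ {FF Ll, Ff Ll}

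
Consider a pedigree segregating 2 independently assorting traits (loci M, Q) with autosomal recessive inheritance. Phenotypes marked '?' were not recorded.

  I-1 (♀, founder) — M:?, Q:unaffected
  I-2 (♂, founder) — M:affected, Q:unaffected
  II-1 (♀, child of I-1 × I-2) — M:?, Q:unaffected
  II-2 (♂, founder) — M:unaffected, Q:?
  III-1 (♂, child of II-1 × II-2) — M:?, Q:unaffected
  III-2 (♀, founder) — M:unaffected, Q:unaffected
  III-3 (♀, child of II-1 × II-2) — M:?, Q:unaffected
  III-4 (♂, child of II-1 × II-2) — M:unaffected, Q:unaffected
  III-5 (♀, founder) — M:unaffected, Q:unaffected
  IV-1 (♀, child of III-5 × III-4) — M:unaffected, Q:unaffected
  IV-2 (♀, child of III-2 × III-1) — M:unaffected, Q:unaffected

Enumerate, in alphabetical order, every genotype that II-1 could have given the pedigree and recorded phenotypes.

II-1 ∈ {Mm QQ, Mm Qq, mm QQ, mm Qq}

M/I-1 ? ·: MM|Mm|mm
M/I-2 aff ·: mm
M/II-1 ? I-1×I-2: Mm|mm
M/II-2 un ·: MM|Mm
M/III-1 ? II-1×II-2: MM|Mm|mm
M/III-2 un ·: MM|Mm
M/III-3 ? II-1×II-2: MM|Mm|mm
M/III-4 un II-1×II-2: MM|Mm
M/III-5 un ·: MM|Mm
M/IV-1 un III-5×III-4: MM|Mm
M/IV-2 un III-2×III-1: MM|Mm
⇒ M over [I-1,I-2,II-1,II-2,III-1,III-2,III-3,III-4,III-5,IV-1,IV-2]: 702 consistent
Q/I-1 un ·: QQ|Qq
Q/I-2 un ·: QQ|Qq
Q/II-1 un I-1×I-2: QQ|Qq
Q/II-2 ? ·: QQ|Qq|qq
Q/III-1 un II-1×II-2: QQ|Qq
Q/III-2 un ·: QQ|Qq
Q/III-3 un II-1×II-2: QQ|Qq
Q/III-4 un II-1×II-2: QQ|Qq
Q/III-5 un ·: QQ|Qq
Q/IV-1 un III-5×III-4: QQ|Qq
Q/IV-2 un III-2×III-1: QQ|Qq
⇒ Q over [I-1,I-2,II-1,II-2,III-1,III-2,III-3,III-4,III-5,IV-1,IV-2]: 1128 consistent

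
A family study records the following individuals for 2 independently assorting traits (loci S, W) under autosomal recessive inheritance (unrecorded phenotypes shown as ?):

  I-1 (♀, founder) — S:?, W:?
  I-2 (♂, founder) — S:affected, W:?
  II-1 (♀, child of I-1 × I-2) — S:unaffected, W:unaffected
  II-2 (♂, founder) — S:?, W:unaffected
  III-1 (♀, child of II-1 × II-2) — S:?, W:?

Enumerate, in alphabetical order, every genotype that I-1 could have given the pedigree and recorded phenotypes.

I-1 ∈ {SS WW, SS Ww, SS ww, Ss WW, Ss Ww, Ss ww}

S/I-1 ? ·: SS|Ss
S/I-2 aff ·: ss
S/II-1 un I-1×I-2: Ss
S/II-2 ? ·: SS|Ss|ss
S/III-1 ? II-1×II-2: SS|Ss|ss
⇒ S over [I-1,I-2,II-1,II-2,III-1]: 14 consistent
W/I-1 ? ·: WW|Ww|ww
W/I-2 ? ·: WW|Ww|ww
W/II-1 un I-1×I-2: WW|Ww
W/II-2 un ·: WW|Ww
W/III-1 ? II-1×II-2: WW|Ww|ww
⇒ W over [I-1,I-2,II-1,II-2,III-1]: 47 consistent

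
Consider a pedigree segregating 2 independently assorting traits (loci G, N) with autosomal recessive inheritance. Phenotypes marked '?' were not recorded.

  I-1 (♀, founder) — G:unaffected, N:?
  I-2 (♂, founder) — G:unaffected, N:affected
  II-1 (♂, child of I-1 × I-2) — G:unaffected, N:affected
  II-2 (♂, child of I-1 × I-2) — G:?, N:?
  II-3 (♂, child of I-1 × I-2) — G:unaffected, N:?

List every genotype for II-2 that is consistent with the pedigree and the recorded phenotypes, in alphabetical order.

II-2 ∈ {GG Nn, GG nn, Gg Nn, Gg nn, gg Nn, gg nn}

G/I-1 un ·: GG|Gg
G/I-2 un ·: GG|Gg
G/II-1 un I-1×I-2: GG|Gg
G/II-2 ? I-1×I-2: GG|Gg|gg
G/II-3 un I-1×I-2: GG|Gg
⇒ G over [I-1,I-2,II-1,II-2,II-3]: 29 consistent
N/I-1 ? ·: Nn|nn
N/I-2 aff ·: nn
N/II-1 aff I-1×I-2: nn
N/II-2 ? I-1×I-2: Nn|nn
N/II-3 ? I-1×I-2: Nn|nn
⇒ N over [I-1,I-2,II-1,II-2,II-3]: 5 consistent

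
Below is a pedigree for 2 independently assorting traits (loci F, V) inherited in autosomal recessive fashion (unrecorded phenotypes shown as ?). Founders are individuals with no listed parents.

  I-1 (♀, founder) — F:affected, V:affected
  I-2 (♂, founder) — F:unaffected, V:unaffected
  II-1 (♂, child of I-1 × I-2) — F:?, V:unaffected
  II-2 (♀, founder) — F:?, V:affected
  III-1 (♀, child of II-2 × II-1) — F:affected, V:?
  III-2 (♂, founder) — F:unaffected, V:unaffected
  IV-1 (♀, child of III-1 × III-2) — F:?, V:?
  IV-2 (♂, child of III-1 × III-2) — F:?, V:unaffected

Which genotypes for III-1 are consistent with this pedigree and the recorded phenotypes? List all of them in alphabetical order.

F/I-1 aff ·: ff
F/I-2 un ·: FF|Ff
F/II-1 ? I-1×I-2: Ff|ff
F/II-2 ? ·: Ff|ff
F/III-1 aff II-2×II-1: ff
F/III-2 un ·: FF|Ff
F/IV-1 ? III-1×III-2: Ff|ff
F/IV-2 ? III-1×III-2: Ff|ff
⇒ F over [I-1,I-2,II-1,II-2,III-1,III-2,IV-1,IV-2]: 30 consistent
V/I-1 aff ·: vv
V/I-2 un ·: VV|Vv
V/II-1 un I-1×I-2: Vv
V/II-2 aff ·: vv
V/III-1 ? II-2×II-1: Vv|vv
V/III-2 un ·: VV|Vv
V/IV-1 ? III-1×III-2: VV|Vv|vv
V/IV-2 un III-1×III-2: VV|Vv
⇒ V over [I-1,I-2,II-1,II-2,III-1,III-2,IV-1,IV-2]: 26 consistent

III-1 ∈ {ff Vv, ff vv}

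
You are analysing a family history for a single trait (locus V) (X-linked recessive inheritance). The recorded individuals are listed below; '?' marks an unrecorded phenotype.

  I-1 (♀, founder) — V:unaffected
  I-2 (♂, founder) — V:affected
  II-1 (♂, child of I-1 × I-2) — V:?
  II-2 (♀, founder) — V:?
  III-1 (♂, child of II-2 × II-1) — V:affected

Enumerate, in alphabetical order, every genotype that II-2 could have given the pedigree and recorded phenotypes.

II-2 ∈ {X^VX^v, X^vX^v}

V/I-1 un ·: X^VX^V|X^VX^v
V/I-2 aff ·: X^vY
V/II-1 ? I-1×I-2: X^VY|X^vY
V/II-2 ? ·: X^VX^v|X^vX^v
V/III-1 aff II-2×II-1: X^vY
⇒ V over [I-1,I-2,II-1,II-2,III-1]: 6 consistent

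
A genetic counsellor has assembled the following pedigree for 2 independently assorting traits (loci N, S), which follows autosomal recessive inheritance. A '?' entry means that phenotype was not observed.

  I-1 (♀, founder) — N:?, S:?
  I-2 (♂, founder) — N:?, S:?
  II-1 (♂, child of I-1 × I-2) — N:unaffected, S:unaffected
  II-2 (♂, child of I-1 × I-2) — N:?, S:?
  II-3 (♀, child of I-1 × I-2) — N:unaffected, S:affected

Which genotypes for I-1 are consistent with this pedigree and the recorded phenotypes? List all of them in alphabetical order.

I-1 ∈ {NN Ss, NN ss, Nn Ss, Nn ss, nn Ss, nn ss}

N/I-1 ? ·: NN|Nn|nn
N/I-2 ? ·: NN|Nn|nn
N/II-1 un I-1×I-2: NN|Nn
N/II-2 ? I-1×I-2: NN|Nn|nn
N/II-3 un I-1×I-2: NN|Nn
⇒ N over [I-1,I-2,II-1,II-2,II-3]: 35 consistent
S/I-1 ? ·: Ss|ss
S/I-2 ? ·: Ss|ss
S/II-1 un I-1×I-2: SS|Ss
S/II-2 ? I-1×I-2: SS|Ss|ss
S/II-3 aff I-1×I-2: ss
⇒ S over [I-1,I-2,II-1,II-2,II-3]: 10 consistent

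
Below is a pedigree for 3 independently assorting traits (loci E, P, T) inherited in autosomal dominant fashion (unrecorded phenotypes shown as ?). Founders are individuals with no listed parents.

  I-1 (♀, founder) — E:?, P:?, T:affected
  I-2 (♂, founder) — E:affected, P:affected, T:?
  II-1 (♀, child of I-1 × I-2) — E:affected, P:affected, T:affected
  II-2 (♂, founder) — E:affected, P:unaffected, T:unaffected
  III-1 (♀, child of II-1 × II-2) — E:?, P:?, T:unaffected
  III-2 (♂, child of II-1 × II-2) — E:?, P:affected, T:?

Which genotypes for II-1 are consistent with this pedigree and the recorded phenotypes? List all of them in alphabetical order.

E/I-1 ? ·: ee|Ee|EE
E/I-2 aff ·: Ee|EE
E/II-1 aff I-1×I-2: Ee|EE
E/II-2 aff ·: Ee|EE
E/III-1 ? II-1×II-2: ee|Ee|EE
E/III-2 ? II-1×II-2: ee|Ee|EE
⇒ E over [I-1,I-2,II-1,II-2,III-1,III-2]: 85 consistent
P/I-1 ? ·: pp|Pp|PP
P/I-2 aff ·: Pp|PP
P/II-1 aff I-1×I-2: Pp|PP
P/II-2 un ·: pp
P/III-1 ? II-1×II-2: pp|Pp
P/III-2 aff II-1×II-2: Pp
⇒ P over [I-1,I-2,II-1,II-2,III-1,III-2]: 14 consistent
T/I-1 aff ·: Tt|TT
T/I-2 ? ·: tt|Tt|TT
T/II-1 aff I-1×I-2: Tt
T/II-2 un ·: tt
T/III-1 un II-1×II-2: tt
T/III-2 ? II-1×II-2: tt|Tt
⇒ T over [I-1,I-2,II-1,II-2,III-1,III-2]: 10 consistent

II-1 ∈ {EE PP Tt, EE Pp Tt, Ee PP Tt, Ee Pp Tt}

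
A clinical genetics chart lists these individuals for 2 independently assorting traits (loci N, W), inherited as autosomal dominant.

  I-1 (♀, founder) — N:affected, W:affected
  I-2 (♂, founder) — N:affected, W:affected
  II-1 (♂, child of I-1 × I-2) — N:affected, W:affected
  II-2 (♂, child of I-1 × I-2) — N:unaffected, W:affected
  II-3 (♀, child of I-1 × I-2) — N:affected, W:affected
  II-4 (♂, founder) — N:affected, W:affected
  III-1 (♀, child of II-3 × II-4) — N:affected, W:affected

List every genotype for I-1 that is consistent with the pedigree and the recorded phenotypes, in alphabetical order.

I-1 ∈ {Nn WW, Nn Ww}

N/I-1 aff ·: Nn
N/I-2 aff ·: Nn
N/II-1 aff I-1×I-2: Nn|NN
N/II-2 un I-1×I-2: nn
N/II-3 aff I-1×I-2: Nn|NN
N/II-4 aff ·: Nn|NN
N/III-1 aff II-3×II-4: Nn|NN
⇒ N over [I-1,I-2,II-1,II-2,II-3,II-4,III-1]: 14 consistent
W/I-1 aff ·: Ww|WW
W/I-2 aff ·: Ww|WW
W/II-1 aff I-1×I-2: Ww|WW
W/II-2 aff I-1×I-2: Ww|WW
W/II-3 aff I-1×I-2: Ww|WW
W/II-4 aff ·: Ww|WW
W/III-1 aff II-3×II-4: Ww|WW
⇒ W over [I-1,I-2,II-1,II-2,II-3,II-4,III-1]: 87 consistent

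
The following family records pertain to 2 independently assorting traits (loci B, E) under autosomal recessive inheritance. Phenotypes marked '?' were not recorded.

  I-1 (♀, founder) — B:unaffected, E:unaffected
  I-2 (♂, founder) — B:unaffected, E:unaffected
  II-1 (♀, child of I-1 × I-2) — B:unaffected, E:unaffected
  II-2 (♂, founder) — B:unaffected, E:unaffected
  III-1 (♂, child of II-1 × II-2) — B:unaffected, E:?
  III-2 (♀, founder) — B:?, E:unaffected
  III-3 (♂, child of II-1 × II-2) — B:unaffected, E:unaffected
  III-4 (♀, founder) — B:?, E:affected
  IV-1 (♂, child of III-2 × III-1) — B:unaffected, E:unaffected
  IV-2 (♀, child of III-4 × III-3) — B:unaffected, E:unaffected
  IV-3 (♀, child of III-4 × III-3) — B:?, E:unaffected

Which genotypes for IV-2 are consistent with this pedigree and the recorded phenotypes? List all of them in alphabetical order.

B/I-1 un ·: BB|Bb
B/I-2 un ·: BB|Bb
B/II-1 un I-1×I-2: BB|Bb
B/II-2 un ·: BB|Bb
B/III-1 un II-1×II-2: BB|Bb
B/III-2 ? ·: BB|Bb|bb
B/III-3 un II-1×II-2: BB|Bb
B/III-4 ? ·: BB|Bb|bb
B/IV-1 un III-2×III-1: BB|Bb
B/IV-2 un III-4×III-3: BB|Bb
B/IV-3 ? III-4×III-3: BB|Bb|bb
⇒ B over [I-1,I-2,II-1,II-2,III-1,III-2,III-3,III-4,IV-1,IV-2,IV-3]: 1716 consistent
E/I-1 un ·: EE|Ee
E/I-2 un ·: EE|Ee
E/II-1 un I-1×I-2: EE|Ee
E/II-2 un ·: EE|Ee
E/III-1 ? II-1×II-2: EE|Ee|ee
E/III-2 un ·: EE|Ee
E/III-3 un II-1×II-2: EE|Ee
E/III-4 aff ·: ee
E/IV-1 un III-2×III-1: EE|Ee
E/IV-2 un III-4×III-3: Ee
E/IV-3 un III-4×III-3: Ee
⇒ E over [I-1,I-2,II-1,II-2,III-1,III-2,III-3,III-4,IV-1,IV-2,IV-3]: 164 consistent

IV-2 ∈ {BB Ee, Bb Ee}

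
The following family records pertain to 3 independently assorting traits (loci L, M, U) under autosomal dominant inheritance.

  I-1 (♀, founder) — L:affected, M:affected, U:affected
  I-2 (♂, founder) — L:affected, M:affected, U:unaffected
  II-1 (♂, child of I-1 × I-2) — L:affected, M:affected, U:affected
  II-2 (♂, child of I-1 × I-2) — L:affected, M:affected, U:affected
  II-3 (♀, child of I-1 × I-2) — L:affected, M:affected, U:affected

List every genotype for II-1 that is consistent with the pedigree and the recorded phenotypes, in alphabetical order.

II-1 ∈ {LL MM Uu, LL Mm Uu, Ll MM Uu, Ll Mm Uu}

L/I-1 aff ·: Ll|LL
L/I-2 aff ·: Ll|LL
L/II-1 aff I-1×I-2: Ll|LL
L/II-2 aff I-1×I-2: Ll|LL
L/II-3 aff I-1×I-2: Ll|LL
⇒ L over [I-1,I-2,II-1,II-2,II-3]: 25 consistent
M/I-1 aff ·: Mm|MM
M/I-2 aff ·: Mm|MM
M/II-1 aff I-1×I-2: Mm|MM
M/II-2 aff I-1×I-2: Mm|MM
M/II-3 aff I-1×I-2: Mm|MM
⇒ M over [I-1,I-2,II-1,II-2,II-3]: 25 consistent
U/I-1 aff ·: Uu|UU
U/I-2 un ·: uu
U/II-1 aff I-1×I-2: Uu
U/II-2 aff I-1×I-2: Uu
U/II-3 aff I-1×I-2: Uu
⇒ U over [I-1,I-2,II-1,II-2,II-3]: 2 consistent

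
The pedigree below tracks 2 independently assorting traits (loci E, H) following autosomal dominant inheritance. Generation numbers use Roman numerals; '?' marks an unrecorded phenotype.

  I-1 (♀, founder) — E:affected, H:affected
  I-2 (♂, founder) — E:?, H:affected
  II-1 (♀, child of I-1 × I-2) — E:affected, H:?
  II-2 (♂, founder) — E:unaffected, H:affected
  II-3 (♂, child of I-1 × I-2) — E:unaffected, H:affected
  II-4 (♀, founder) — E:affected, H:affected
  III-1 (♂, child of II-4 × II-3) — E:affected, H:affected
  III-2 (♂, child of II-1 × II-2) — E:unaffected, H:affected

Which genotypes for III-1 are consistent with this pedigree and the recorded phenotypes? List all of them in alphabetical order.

E/I-1 aff ·: Ee
E/I-2 ? ·: ee|Ee
E/II-1 aff I-1×I-2: Ee
E/II-2 un ·: ee
E/II-3 un I-1×I-2: ee
E/II-4 aff ·: Ee|EE
E/III-1 aff II-4×II-3: Ee
E/III-2 un II-1×II-2: ee
⇒ E over [I-1,I-2,II-1,II-2,II-3,II-4,III-1,III-2]: 4 consistent
H/I-1 aff ·: Hh|HH
H/I-2 aff ·: Hh|HH
H/II-1 ? I-1×I-2: hh|Hh|HH
H/II-2 aff ·: Hh|HH
H/II-3 aff I-1×I-2: Hh|HH
H/II-4 aff ·: Hh|HH
H/III-1 aff II-4×II-3: Hh|HH
H/III-2 aff II-1×II-2: Hh|HH
⇒ H over [I-1,I-2,II-1,II-2,II-3,II-4,III-1,III-2]: 170 consistent

III-1 ∈ {Ee HH, Ee Hh}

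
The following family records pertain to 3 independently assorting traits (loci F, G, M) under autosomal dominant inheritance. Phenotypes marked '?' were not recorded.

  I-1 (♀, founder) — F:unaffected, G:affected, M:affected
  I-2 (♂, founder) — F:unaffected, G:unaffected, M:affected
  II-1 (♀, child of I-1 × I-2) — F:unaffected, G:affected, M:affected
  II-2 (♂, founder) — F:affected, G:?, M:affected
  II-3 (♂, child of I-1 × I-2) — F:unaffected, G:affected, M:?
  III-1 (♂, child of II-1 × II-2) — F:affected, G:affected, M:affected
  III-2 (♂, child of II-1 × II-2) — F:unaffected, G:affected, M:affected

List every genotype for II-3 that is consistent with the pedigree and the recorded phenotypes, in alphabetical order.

F/I-1 un ·: ff
F/I-2 un ·: ff
F/II-1 un I-1×I-2: ff
F/II-2 aff ·: Ff
F/II-3 un I-1×I-2: ff
F/III-1 aff II-1×II-2: Ff
F/III-2 un II-1×II-2: ff
⇒ F over [I-1,I-2,II-1,II-2,II-3,III-1,III-2]: 1 consistent
G/I-1 aff ·: Gg|GG
G/I-2 un ·: gg
G/II-1 aff I-1×I-2: Gg
G/II-2 ? ·: gg|Gg|GG
G/II-3 aff I-1×I-2: Gg
G/III-1 aff II-1×II-2: Gg|GG
G/III-2 aff II-1×II-2: Gg|GG
⇒ G over [I-1,I-2,II-1,II-2,II-3,III-1,III-2]: 18 consistent
M/I-1 aff ·: Mm|MM
M/I-2 aff ·: Mm|MM
M/II-1 aff I-1×I-2: Mm|MM
M/II-2 aff ·: Mm|MM
M/II-3 ? I-1×I-2: mm|Mm|MM
M/III-1 aff II-1×II-2: Mm|MM
M/III-2 aff II-1×II-2: Mm|MM
⇒ M over [I-1,I-2,II-1,II-2,II-3,III-1,III-2]: 96 consistent

II-3 ∈ {ff Gg MM, ff Gg Mm, ff Gg mm}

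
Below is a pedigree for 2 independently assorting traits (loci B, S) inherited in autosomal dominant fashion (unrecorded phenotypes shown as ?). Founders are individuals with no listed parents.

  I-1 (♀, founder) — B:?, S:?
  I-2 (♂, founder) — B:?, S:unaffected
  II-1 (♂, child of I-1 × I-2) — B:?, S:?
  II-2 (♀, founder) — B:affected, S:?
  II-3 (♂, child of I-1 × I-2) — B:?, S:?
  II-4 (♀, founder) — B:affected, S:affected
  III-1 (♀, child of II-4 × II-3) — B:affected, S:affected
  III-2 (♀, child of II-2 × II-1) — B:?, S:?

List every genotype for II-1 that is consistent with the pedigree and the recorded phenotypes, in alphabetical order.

II-1 ∈ {BB Ss, BB ss, Bb Ss, Bb ss, bb Ss, bb ss}

B/I-1 ? ·: bb|Bb|BB
B/I-2 ? ·: bb|Bb|BB
B/II-1 ? I-1×I-2: bb|Bb|BB
B/II-2 aff ·: Bb|BB
B/II-3 ? I-1×I-2: bb|Bb|BB
B/II-4 aff ·: Bb|BB
B/III-1 aff II-4×II-3: Bb|BB
B/III-2 ? II-2×II-1: bb|Bb|BB
⇒ B over [I-1,I-2,II-1,II-2,II-3,II-4,III-1,III-2]: 362 consistent
S/I-1 ? ·: ss|Ss|SS
S/I-2 un ·: ss
S/II-1 ? I-1×I-2: ss|Ss
S/II-2 ? ·: ss|Ss|SS
S/II-3 ? I-1×I-2: ss|Ss
S/II-4 aff ·: Ss|SS
S/III-1 aff II-4×II-3: Ss|SS
S/III-2 ? II-2×II-1: ss|Ss|SS
⇒ S over [I-1,I-2,II-1,II-2,II-3,II-4,III-1,III-2]: 102 consistent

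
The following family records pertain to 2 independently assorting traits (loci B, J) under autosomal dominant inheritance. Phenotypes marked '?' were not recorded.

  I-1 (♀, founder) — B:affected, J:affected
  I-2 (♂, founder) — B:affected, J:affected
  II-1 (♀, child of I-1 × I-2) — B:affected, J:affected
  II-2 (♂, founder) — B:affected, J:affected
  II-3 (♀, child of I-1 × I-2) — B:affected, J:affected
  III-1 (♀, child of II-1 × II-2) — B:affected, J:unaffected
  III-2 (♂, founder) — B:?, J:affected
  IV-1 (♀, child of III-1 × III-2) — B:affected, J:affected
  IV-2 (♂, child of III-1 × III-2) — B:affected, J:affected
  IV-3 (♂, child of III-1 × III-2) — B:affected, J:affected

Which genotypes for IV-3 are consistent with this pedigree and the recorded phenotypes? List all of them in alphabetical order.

B/I-1 aff ·: Bb|BB
B/I-2 aff ·: Bb|BB
B/II-1 aff I-1×I-2: Bb|BB
B/II-2 aff ·: Bb|BB
B/II-3 aff I-1×I-2: Bb|BB
B/III-1 aff II-1×II-2: Bb|BB
B/III-2 ? ·: bb|Bb|BB
B/IV-1 aff III-1×III-2: Bb|BB
B/IV-2 aff III-1×III-2: Bb|BB
B/IV-3 aff III-1×III-2: Bb|BB
⇒ B over [I-1,I-2,II-1,II-2,II-3,III-1,III-2,IV-1,IV-2,IV-3]: 583 consistent
J/I-1 aff ·: Jj|JJ
J/I-2 aff ·: Jj|JJ
J/II-1 aff I-1×I-2: Jj
J/II-2 aff ·: Jj
J/II-3 aff I-1×I-2: Jj|JJ
J/III-1 un II-1×II-2: jj
J/III-2 aff ·: Jj|JJ
J/IV-1 aff III-1×III-2: Jj
J/IV-2 aff III-1×III-2: Jj
J/IV-3 aff III-1×III-2: Jj
⇒ J over [I-1,I-2,II-1,II-2,II-3,III-1,III-2,IV-1,IV-2,IV-3]: 12 consistent

IV-3 ∈ {BB Jj, Bb Jj}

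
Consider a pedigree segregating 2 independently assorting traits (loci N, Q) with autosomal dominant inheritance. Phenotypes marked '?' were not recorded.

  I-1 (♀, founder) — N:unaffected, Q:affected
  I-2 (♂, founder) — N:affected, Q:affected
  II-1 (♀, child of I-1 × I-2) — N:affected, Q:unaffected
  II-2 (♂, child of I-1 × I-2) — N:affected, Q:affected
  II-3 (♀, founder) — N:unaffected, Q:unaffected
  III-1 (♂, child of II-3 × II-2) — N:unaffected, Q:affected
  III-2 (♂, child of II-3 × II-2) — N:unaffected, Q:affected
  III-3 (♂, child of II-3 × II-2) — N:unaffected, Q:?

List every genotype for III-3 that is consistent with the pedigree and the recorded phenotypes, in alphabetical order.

III-3 ∈ {nn Qq, nn qq}

N/I-1 un ·: nn
N/I-2 aff ·: Nn|NN
N/II-1 aff I-1×I-2: Nn
N/II-2 aff I-1×I-2: Nn
N/II-3 un ·: nn
N/III-1 un II-3×II-2: nn
N/III-2 un II-3×II-2: nn
N/III-3 un II-3×II-2: nn
⇒ N over [I-1,I-2,II-1,II-2,II-3,III-1,III-2,III-3]: 2 consistent
Q/I-1 aff ·: Qq
Q/I-2 aff ·: Qq
Q/II-1 un I-1×I-2: qq
Q/II-2 aff I-1×I-2: Qq|QQ
Q/II-3 un ·: qq
Q/III-1 aff II-3×II-2: Qq
Q/III-2 aff II-3×II-2: Qq
Q/III-3 ? II-3×II-2: qq|Qq
⇒ Q over [I-1,I-2,II-1,II-2,II-3,III-1,III-2,III-3]: 3 consistent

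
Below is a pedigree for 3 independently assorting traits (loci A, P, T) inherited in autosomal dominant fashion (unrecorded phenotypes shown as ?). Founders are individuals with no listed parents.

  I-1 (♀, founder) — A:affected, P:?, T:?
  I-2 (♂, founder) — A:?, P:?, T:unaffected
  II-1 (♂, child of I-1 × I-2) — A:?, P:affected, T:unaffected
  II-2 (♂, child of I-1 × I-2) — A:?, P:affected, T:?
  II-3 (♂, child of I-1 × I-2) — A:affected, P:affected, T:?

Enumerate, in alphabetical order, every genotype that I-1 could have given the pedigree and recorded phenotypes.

I-1 ∈ {AA PP Tt, AA PP tt, AA Pp Tt, AA Pp tt, AA pp Tt, AA pp tt, Aa PP Tt, Aa PP tt, Aa Pp Tt, Aa Pp tt, Aa pp Tt, Aa pp tt}

A/I-1 aff ·: Aa|AA
A/I-2 ? ·: aa|Aa|AA
A/II-1 ? I-1×I-2: aa|Aa|AA
A/II-2 ? I-1×I-2: aa|Aa|AA
A/II-3 aff I-1×I-2: Aa|AA
⇒ A over [I-1,I-2,II-1,II-2,II-3]: 40 consistent
P/I-1 ? ·: pp|Pp|PP
P/I-2 ? ·: pp|Pp|PP
P/II-1 aff I-1×I-2: Pp|PP
P/II-2 aff I-1×I-2: Pp|PP
P/II-3 aff I-1×I-2: Pp|PP
⇒ P over [I-1,I-2,II-1,II-2,II-3]: 29 consistent
T/I-1 ? ·: tt|Tt
T/I-2 un ·: tt
T/II-1 un I-1×I-2: tt
T/II-2 ? I-1×I-2: tt|Tt
T/II-3 ? I-1×I-2: tt|Tt
⇒ T over [I-1,I-2,II-1,II-2,II-3]: 5 consistent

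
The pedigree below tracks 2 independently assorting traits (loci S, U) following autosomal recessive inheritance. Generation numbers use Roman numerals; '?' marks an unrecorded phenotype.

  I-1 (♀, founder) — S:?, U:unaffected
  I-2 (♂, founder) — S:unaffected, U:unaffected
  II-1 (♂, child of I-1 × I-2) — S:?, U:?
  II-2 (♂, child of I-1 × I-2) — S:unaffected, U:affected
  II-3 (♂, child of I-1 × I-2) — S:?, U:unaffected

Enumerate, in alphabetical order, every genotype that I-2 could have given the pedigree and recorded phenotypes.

S/I-1 ? ·: SS|Ss|ss
S/I-2 un ·: SS|Ss
S/II-1 ? I-1×I-2: SS|Ss|ss
S/II-2 un I-1×I-2: SS|Ss
S/II-3 ? I-1×I-2: SS|Ss|ss
⇒ S over [I-1,I-2,II-1,II-2,II-3]: 40 consistent
U/I-1 un ·: Uu
U/I-2 un ·: Uu
U/II-1 ? I-1×I-2: UU|Uu|uu
U/II-2 aff I-1×I-2: uu
U/II-3 un I-1×I-2: UU|Uu
⇒ U over [I-1,I-2,II-1,II-2,II-3]: 6 consistent

I-2 ∈ {SS Uu, Ss Uu}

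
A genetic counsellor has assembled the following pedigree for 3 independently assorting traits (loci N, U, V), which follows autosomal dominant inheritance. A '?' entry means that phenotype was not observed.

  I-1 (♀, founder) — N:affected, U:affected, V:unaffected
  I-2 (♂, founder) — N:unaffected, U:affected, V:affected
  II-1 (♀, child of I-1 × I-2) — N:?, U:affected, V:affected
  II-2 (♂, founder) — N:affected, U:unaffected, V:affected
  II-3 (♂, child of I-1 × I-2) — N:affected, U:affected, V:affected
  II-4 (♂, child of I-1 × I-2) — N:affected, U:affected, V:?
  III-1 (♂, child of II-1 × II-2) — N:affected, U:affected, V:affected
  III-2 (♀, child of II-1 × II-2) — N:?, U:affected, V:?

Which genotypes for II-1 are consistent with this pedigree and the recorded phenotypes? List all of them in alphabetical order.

II-1 ∈ {Nn UU Vv, Nn Uu Vv, nn UU Vv, nn Uu Vv}

N/I-1 aff ·: Nn|NN
N/I-2 un ·: nn
N/II-1 ? I-1×I-2: nn|Nn
N/II-2 aff ·: Nn|NN
N/II-3 aff I-1×I-2: Nn
N/II-4 aff I-1×I-2: Nn
N/III-1 aff II-1×II-2: Nn|NN
N/III-2 ? II-1×II-2: nn|Nn|NN
⇒ N over [I-1,I-2,II-1,II-2,II-3,II-4,III-1,III-2]: 23 consistent
U/I-1 aff ·: Uu|UU
U/I-2 aff ·: Uu|UU
U/II-1 aff I-1×I-2: Uu|UU
U/II-2 un ·: uu
U/II-3 aff I-1×I-2: Uu|UU
U/II-4 aff I-1×I-2: Uu|UU
U/III-1 aff II-1×II-2: Uu
U/III-2 aff II-1×II-2: Uu
⇒ U over [I-1,I-2,II-1,II-2,II-3,II-4,III-1,III-2]: 25 consistent
V/I-1 un ·: vv
V/I-2 aff ·: Vv|VV
V/II-1 aff I-1×I-2: Vv
V/II-2 aff ·: Vv|VV
V/II-3 aff I-1×I-2: Vv
V/II-4 ? I-1×I-2: vv|Vv
V/III-1 aff II-1×II-2: Vv|VV
V/III-2 ? II-1×II-2: vv|Vv|VV
⇒ V over [I-1,I-2,II-1,II-2,II-3,II-4,III-1,III-2]: 30 consistent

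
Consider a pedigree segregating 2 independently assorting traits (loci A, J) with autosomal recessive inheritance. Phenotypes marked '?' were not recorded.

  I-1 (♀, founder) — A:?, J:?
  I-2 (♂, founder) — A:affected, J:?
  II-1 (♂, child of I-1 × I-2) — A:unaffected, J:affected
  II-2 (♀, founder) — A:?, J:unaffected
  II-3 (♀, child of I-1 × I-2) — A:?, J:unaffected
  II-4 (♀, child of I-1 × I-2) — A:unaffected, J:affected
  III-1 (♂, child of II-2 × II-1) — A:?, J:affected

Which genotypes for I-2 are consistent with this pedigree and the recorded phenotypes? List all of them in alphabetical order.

I-2 ∈ {aa Jj, aa jj}

A/I-1 ? ·: AA|Aa
A/I-2 aff ·: aa
A/II-1 un I-1×I-2: Aa
A/II-2 ? ·: AA|Aa|aa
A/II-3 ? I-1×I-2: Aa|aa
A/II-4 un I-1×I-2: Aa
A/III-1 ? II-2×II-1: AA|Aa|aa
⇒ A over [I-1,I-2,II-1,II-2,II-3,II-4,III-1]: 21 consistent
J/I-1 ? ·: Jj|jj
J/I-2 ? ·: Jj|jj
J/II-1 aff I-1×I-2: jj
J/II-2 un ·: Jj
J/II-3 un I-1×I-2: JJ|Jj
J/II-4 aff I-1×I-2: jj
J/III-1 aff II-2×II-1: jj
⇒ J over [I-1,I-2,II-1,II-2,II-3,II-4,III-1]: 4 consistent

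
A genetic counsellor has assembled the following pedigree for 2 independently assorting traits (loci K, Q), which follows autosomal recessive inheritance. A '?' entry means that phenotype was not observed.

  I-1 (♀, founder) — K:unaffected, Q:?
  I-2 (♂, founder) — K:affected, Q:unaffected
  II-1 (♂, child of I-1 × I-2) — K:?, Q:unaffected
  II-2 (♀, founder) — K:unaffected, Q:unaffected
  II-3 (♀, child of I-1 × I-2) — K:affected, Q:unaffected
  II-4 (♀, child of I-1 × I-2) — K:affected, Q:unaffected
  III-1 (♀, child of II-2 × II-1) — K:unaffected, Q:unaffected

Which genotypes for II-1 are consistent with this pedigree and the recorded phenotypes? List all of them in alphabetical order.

II-1 ∈ {Kk QQ, Kk Qq, kk QQ, kk Qq}

K/I-1 un ·: Kk
K/I-2 aff ·: kk
K/II-1 ? I-1×I-2: Kk|kk
K/II-2 un ·: KK|Kk
K/II-3 aff I-1×I-2: kk
K/II-4 aff I-1×I-2: kk
K/III-1 un II-2×II-1: KK|Kk
⇒ K over [I-1,I-2,II-1,II-2,II-3,II-4,III-1]: 6 consistent
Q/I-1 ? ·: QQ|Qq|qq
Q/I-2 un ·: QQ|Qq
Q/II-1 un I-1×I-2: QQ|Qq
Q/II-2 un ·: QQ|Qq
Q/II-3 un I-1×I-2: QQ|Qq
Q/II-4 un I-1×I-2: QQ|Qq
Q/III-1 un II-2×II-1: QQ|Qq
⇒ Q over [I-1,I-2,II-1,II-2,II-3,II-4,III-1]: 95 consistent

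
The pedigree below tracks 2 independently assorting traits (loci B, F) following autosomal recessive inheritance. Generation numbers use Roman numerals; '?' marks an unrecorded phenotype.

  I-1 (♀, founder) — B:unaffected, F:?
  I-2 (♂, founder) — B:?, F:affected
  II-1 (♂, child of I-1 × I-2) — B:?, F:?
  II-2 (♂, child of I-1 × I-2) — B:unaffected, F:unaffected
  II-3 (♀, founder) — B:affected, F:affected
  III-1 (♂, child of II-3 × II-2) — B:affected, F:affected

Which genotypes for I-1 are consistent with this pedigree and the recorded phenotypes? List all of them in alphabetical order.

I-1 ∈ {BB FF, BB Ff, Bb FF, Bb Ff}

B/I-1 un ·: BB|Bb
B/I-2 ? ·: BB|Bb|bb
B/II-1 ? I-1×I-2: BB|Bb|bb
B/II-2 un I-1×I-2: Bb
B/II-3 aff ·: bb
B/III-1 aff II-3×II-2: bb
⇒ B over [I-1,I-2,II-1,II-2,II-3,III-1]: 10 consistent
F/I-1 ? ·: FF|Ff
F/I-2 aff ·: ff
F/II-1 ? I-1×I-2: Ff|ff
F/II-2 un I-1×I-2: Ff
F/II-3 aff ·: ff
F/III-1 aff II-3×II-2: ff
⇒ F over [I-1,I-2,II-1,II-2,II-3,III-1]: 3 consistent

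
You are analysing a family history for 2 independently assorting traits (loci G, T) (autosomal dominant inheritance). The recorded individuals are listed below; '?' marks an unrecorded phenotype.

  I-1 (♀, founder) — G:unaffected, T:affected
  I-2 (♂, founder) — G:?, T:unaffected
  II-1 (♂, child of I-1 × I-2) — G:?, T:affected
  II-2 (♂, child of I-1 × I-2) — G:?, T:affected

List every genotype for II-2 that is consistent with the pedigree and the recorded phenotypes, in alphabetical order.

II-2 ∈ {Gg Tt, gg Tt}

G/I-1 un ·: gg
G/I-2 ? ·: gg|Gg|GG
G/II-1 ? I-1×I-2: gg|Gg
G/II-2 ? I-1×I-2: gg|Gg
⇒ G over [I-1,I-2,II-1,II-2]: 6 consistent
T/I-1 aff ·: Tt|TT
T/I-2 un ·: tt
T/II-1 aff I-1×I-2: Tt
T/II-2 aff I-1×I-2: Tt
⇒ T over [I-1,I-2,II-1,II-2]: 2 consistent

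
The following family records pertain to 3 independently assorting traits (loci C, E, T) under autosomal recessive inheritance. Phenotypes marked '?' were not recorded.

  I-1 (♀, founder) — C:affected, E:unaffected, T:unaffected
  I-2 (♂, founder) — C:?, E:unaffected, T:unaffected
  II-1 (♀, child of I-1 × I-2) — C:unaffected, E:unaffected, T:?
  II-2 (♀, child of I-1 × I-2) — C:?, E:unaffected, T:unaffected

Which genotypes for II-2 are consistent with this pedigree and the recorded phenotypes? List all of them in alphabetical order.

C/I-1 aff ·: cc
C/I-2 ? ·: CC|Cc
C/II-1 un I-1×I-2: Cc
C/II-2 ? I-1×I-2: Cc|cc
⇒ C over [I-1,I-2,II-1,II-2]: 3 consistent
E/I-1 un ·: EE|Ee
E/I-2 un ·: EE|Ee
E/II-1 un I-1×I-2: EE|Ee
E/II-2 un I-1×I-2: EE|Ee
⇒ E over [I-1,I-2,II-1,II-2]: 13 consistent
T/I-1 un ·: TT|Tt
T/I-2 un ·: TT|Tt
T/II-1 ? I-1×I-2: TT|Tt|tt
T/II-2 un I-1×I-2: TT|Tt
⇒ T over [I-1,I-2,II-1,II-2]: 15 consistent

II-2 ∈ {Cc EE TT, Cc EE Tt, Cc Ee TT, Cc Ee Tt, cc EE TT, cc EE Tt, cc Ee TT, cc Ee Tt}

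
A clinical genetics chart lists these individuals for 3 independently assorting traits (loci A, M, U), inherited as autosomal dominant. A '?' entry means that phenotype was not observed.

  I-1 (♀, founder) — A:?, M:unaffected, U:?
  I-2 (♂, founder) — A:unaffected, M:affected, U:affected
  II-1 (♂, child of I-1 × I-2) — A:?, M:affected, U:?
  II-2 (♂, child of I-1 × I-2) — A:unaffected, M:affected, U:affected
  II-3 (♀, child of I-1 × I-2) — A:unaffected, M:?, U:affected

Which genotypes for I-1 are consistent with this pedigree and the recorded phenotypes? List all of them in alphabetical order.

A/I-1 ? ·: aa|Aa
A/I-2 un ·: aa
A/II-1 ? I-1×I-2: aa|Aa
A/II-2 un I-1×I-2: aa
A/II-3 un I-1×I-2: aa
⇒ A over [I-1,I-2,II-1,II-2,II-3]: 3 consistent
M/I-1 un ·: mm
M/I-2 aff ·: Mm|MM
M/II-1 aff I-1×I-2: Mm
M/II-2 aff I-1×I-2: Mm
M/II-3 ? I-1×I-2: mm|Mm
⇒ M over [I-1,I-2,II-1,II-2,II-3]: 3 consistent
U/I-1 ? ·: uu|Uu|UU
U/I-2 aff ·: Uu|UU
U/II-1 ? I-1×I-2: uu|Uu|UU
U/II-2 aff I-1×I-2: Uu|UU
U/II-3 aff I-1×I-2: Uu|UU
⇒ U over [I-1,I-2,II-1,II-2,II-3]: 32 consistent

I-1 ∈ {Aa mm UU, Aa mm Uu, Aa mm uu, aa mm UU, aa mm Uu, aa mm uu}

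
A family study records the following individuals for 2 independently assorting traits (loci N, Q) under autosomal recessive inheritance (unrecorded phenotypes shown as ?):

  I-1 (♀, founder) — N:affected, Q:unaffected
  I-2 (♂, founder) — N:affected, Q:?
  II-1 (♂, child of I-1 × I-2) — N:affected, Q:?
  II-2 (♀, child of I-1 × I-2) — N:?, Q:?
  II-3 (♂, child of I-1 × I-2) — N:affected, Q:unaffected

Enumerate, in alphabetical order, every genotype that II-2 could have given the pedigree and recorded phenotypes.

II-2 ∈ {nn QQ, nn Qq, nn qq}

N/I-1 aff ·: nn
N/I-2 aff ·: nn
N/II-1 aff I-1×I-2: nn
N/II-2 ? I-1×I-2: nn
N/II-3 aff I-1×I-2: nn
⇒ N over [I-1,I-2,II-1,II-2,II-3]: 1 consistent
Q/I-1 un ·: QQ|Qq
Q/I-2 ? ·: QQ|Qq|qq
Q/II-1 ? I-1×I-2: QQ|Qq|qq
Q/II-2 ? I-1×I-2: QQ|Qq|qq
Q/II-3 un I-1×I-2: QQ|Qq
⇒ Q over [I-1,I-2,II-1,II-2,II-3]: 40 consistent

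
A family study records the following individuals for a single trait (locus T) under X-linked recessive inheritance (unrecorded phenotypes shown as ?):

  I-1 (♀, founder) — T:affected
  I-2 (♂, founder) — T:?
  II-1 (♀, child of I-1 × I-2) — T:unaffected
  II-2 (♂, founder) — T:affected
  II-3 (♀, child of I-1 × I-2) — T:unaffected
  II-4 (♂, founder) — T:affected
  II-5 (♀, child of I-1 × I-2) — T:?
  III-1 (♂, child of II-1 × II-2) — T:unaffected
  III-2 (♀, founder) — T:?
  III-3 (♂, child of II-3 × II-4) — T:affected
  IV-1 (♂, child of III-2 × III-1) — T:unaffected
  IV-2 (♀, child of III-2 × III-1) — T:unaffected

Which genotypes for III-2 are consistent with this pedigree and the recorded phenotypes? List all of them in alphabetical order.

III-2 ∈ {X^TX^T, X^TX^t}

T/I-1 aff ·: X^tX^t
T/I-2 ? ·: X^TY
T/II-1 un I-1×I-2: X^TX^t
T/II-2 aff ·: X^tY
T/II-3 un I-1×I-2: X^TX^t
T/II-4 aff ·: X^tY
T/II-5 ? I-1×I-2: X^TX^t
T/III-1 un II-1×II-2: X^TY
T/III-2 ? ·: X^TX^T|X^TX^t
T/III-3 aff II-3×II-4: X^tY
T/IV-1 un III-2×III-1: X^TY
T/IV-2 un III-2×III-1: X^TX^T|X^TX^t
⇒ T over [I-1,I-2,II-1,II-2,II-3,II-4,II-5,III-1,III-2,III-3,IV-1,IV-2]: 3 consistent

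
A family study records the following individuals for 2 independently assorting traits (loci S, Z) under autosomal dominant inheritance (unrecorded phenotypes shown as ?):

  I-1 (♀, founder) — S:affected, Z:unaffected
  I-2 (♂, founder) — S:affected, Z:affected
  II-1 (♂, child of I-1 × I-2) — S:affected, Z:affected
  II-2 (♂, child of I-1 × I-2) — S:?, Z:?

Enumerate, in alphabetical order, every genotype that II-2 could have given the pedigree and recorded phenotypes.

II-2 ∈ {SS Zz, SS zz, Ss Zz, Ss zz, ss Zz, ss zz}

S/I-1 aff ·: Ss|SS
S/I-2 aff ·: Ss|SS
S/II-1 aff I-1×I-2: Ss|SS
S/II-2 ? I-1×I-2: ss|Ss|SS
⇒ S over [I-1,I-2,II-1,II-2]: 15 consistent
Z/I-1 un ·: zz
Z/I-2 aff ·: Zz|ZZ
Z/II-1 aff I-1×I-2: Zz
Z/II-2 ? I-1×I-2: zz|Zz
⇒ Z over [I-1,I-2,II-1,II-2]: 3 consistent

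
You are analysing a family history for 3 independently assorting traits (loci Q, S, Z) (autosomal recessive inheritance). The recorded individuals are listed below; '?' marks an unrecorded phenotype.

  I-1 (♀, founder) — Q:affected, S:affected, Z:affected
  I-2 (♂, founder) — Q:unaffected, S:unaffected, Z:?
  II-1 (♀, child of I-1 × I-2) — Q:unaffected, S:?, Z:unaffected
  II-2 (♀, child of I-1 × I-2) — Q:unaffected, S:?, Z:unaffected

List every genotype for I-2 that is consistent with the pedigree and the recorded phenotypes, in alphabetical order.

I-2 ∈ {QQ SS ZZ, QQ SS Zz, QQ Ss ZZ, QQ Ss Zz, Qq SS ZZ, Qq SS Zz, Qq Ss ZZ, Qq Ss Zz}

Q/I-1 aff ·: qq
Q/I-2 un ·: QQ|Qq
Q/II-1 un I-1×I-2: Qq
Q/II-2 un I-1×I-2: Qq
⇒ Q over [I-1,I-2,II-1,II-2]: 2 consistent
S/I-1 aff ·: ss
S/I-2 un ·: SS|Ss
S/II-1 ? I-1×I-2: Ss|ss
S/II-2 ? I-1×I-2: Ss|ss
⇒ S over [I-1,I-2,II-1,II-2]: 5 consistent
Z/I-1 aff ·: zz
Z/I-2 ? ·: ZZ|Zz
Z/II-1 un I-1×I-2: Zz
Z/II-2 un I-1×I-2: Zz
⇒ Z over [I-1,I-2,II-1,II-2]: 2 consistent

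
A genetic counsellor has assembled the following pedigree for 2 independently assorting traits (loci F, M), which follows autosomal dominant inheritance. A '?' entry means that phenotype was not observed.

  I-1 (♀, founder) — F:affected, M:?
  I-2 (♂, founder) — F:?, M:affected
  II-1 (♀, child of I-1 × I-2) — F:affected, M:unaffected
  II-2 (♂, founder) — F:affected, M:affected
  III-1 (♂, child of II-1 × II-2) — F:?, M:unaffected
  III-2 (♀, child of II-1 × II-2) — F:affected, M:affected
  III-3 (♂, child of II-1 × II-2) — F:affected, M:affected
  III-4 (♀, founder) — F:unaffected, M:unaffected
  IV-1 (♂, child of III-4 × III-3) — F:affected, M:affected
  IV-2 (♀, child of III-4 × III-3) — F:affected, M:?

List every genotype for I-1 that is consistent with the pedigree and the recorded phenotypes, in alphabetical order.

F/I-1 aff ·: Ff|FF
F/I-2 ? ·: ff|Ff|FF
F/II-1 aff I-1×I-2: Ff|FF
F/II-2 aff ·: Ff|FF
F/III-1 ? II-1×II-2: ff|Ff|FF
F/III-2 aff II-1×II-2: Ff|FF
F/III-3 aff II-1×II-2: Ff|FF
F/III-4 un ·: ff
F/IV-1 aff III-4×III-3: Ff
F/IV-2 aff III-4×III-3: Ff
⇒ F over [I-1,I-2,II-1,II-2,III-1,III-2,III-3,III-4,IV-1,IV-2]: 136 consistent
M/I-1 ? ·: mm|Mm
M/I-2 aff ·: Mm
M/II-1 un I-1×I-2: mm
M/II-2 aff ·: Mm
M/III-1 un II-1×II-2: mm
M/III-2 aff II-1×II-2: Mm
M/III-3 aff II-1×II-2: Mm
M/III-4 un ·: mm
M/IV-1 aff III-4×III-3: Mm
M/IV-2 ? III-4×III-3: mm|Mm
⇒ M over [I-1,I-2,II-1,II-2,III-1,III-2,III-3,III-4,IV-1,IV-2]: 4 consistent

I-1 ∈ {FF Mm, FF mm, Ff Mm, Ff mm}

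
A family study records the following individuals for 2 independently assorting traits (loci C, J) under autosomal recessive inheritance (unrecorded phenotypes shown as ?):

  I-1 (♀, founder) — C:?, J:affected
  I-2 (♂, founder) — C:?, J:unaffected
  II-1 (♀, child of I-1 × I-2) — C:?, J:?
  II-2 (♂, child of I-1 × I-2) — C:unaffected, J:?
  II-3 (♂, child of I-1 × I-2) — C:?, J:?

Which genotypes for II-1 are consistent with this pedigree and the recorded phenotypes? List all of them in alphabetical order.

II-1 ∈ {CC Jj, CC jj, Cc Jj, Cc jj, cc Jj, cc jj}

C/I-1 ? ·: CC|Cc|cc
C/I-2 ? ·: CC|Cc|cc
C/II-1 ? I-1×I-2: CC|Cc|cc
C/II-2 un I-1×I-2: CC|Cc
C/II-3 ? I-1×I-2: CC|Cc|cc
⇒ C over [I-1,I-2,II-1,II-2,II-3]: 45 consistent
J/I-1 aff ·: jj
J/I-2 un ·: JJ|Jj
J/II-1 ? I-1×I-2: Jj|jj
J/II-2 ? I-1×I-2: Jj|jj
J/II-3 ? I-1×I-2: Jj|jj
⇒ J over [I-1,I-2,II-1,II-2,II-3]: 9 consistent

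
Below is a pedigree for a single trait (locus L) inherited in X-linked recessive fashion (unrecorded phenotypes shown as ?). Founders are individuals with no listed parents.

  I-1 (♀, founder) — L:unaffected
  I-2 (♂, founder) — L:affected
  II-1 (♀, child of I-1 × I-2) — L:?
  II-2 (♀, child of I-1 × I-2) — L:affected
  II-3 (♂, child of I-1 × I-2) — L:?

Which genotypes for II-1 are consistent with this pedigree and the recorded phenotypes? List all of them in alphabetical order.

II-1 ∈ {X^LX^l, X^lX^l}

L/I-1 un ·: X^LX^l
L/I-2 aff ·: X^lY
L/II-1 ? I-1×I-2: X^LX^l|X^lX^l
L/II-2 aff I-1×I-2: X^lX^l
L/II-3 ? I-1×I-2: X^LY|X^lY
⇒ L over [I-1,I-2,II-1,II-2,II-3]: 4 consistent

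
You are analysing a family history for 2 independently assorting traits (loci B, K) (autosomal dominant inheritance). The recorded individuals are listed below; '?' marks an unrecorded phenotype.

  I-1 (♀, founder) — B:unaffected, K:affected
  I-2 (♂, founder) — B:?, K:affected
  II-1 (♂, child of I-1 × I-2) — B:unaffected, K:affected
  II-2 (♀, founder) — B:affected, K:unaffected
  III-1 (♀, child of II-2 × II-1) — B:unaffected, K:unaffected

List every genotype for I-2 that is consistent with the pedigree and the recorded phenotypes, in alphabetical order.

I-2 ∈ {Bb KK, Bb Kk, bb KK, bb Kk}

B/I-1 un ·: bb
B/I-2 ? ·: bb|Bb
B/II-1 un I-1×I-2: bb
B/II-2 aff ·: Bb
B/III-1 un II-2×II-1: bb
⇒ B over [I-1,I-2,II-1,II-2,III-1]: 2 consistent
K/I-1 aff ·: Kk|KK
K/I-2 aff ·: Kk|KK
K/II-1 aff I-1×I-2: Kk
K/II-2 un ·: kk
K/III-1 un II-2×II-1: kk
⇒ K over [I-1,I-2,II-1,II-2,III-1]: 3 consistent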